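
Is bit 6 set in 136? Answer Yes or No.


0b10001000, bit 6 = 0. No

No


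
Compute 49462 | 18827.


0b1100000100110110 | 0b100100110001011 = 0b1100100110111111 = 51647

51647


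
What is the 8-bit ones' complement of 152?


152 ^ 255 = 103

103


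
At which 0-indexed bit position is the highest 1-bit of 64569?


0b1111110000111001. Highest set bit at position 15

15


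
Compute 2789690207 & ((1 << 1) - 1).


2789690207 & 1 = 1

1


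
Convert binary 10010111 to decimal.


10010111 in decimal = 151

151


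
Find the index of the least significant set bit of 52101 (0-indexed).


0b1100101110000101. Lowest set bit at position 0

0


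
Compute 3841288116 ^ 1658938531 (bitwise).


0b11100100111101010110011110110100 ^ 0b1100010111000010110010010100011 = 0b10000110000101000000001100010111 = 2249458455

2249458455


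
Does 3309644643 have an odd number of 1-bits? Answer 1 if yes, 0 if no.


0b11000101010001010010101101100011 has 15 ones => parity 1

1


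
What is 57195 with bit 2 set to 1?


57195 | (1 << 2) = 57195 | 4 = 57199

57199


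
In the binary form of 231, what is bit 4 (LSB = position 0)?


0b11100111, position 4 = 0

0


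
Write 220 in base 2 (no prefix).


220 = 11011100 in binary

11011100


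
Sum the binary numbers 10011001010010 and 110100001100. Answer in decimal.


10011001010010 + 110100001100 = 11001101011110 = 13150

13150


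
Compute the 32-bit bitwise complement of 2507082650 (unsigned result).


~0b10010101011011110000101110011010 = 0b1101010100100001111010001100101 = 1787884645 (32-bit unsigned)

1787884645


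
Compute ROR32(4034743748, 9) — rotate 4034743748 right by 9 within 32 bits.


Rotate 0b11110000011111010100110111000100 right by 9 (32-bit) = 0b11100010011110000011111010100110 = 3799531174

3799531174


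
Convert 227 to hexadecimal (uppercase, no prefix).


227 = E3 hex

E3


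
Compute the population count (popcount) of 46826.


0b1011011011101010 has 10 set bits

10


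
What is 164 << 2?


0b10100100 << 2 = 0b1010010000 = 656

656


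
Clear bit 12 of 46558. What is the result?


46558 & ~(1 << 12) = 42462

42462


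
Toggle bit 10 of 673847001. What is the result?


673847001 ^ (1 << 10) = 673847001 ^ 1024 = 673845977

673845977


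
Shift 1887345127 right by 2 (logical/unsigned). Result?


0b1110000011111101001100111100111 >> 2 = 0b11100000111111010011001111001 = 471836281

471836281


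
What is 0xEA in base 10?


EA hex = 234 decimal

234


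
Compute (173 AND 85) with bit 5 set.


Step 1: 173 & 85 = 5
Step 2: 5 | (1 << 5) = 5 | 32 = 37

37


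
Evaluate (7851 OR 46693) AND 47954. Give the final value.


Step 1: 7851 | 46693 = 48879
Step 2: 48879 & 47954 = 47682

47682


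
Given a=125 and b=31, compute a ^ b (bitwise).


125 ^ 31 = 98

98


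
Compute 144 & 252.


0b10010000 & 0b11111100 = 0b10010000 = 144

144


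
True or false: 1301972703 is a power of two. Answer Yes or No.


0b1001101100110101000011011011111. Multiple bits set => No

No


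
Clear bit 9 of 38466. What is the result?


38466 & ~(1 << 9) = 37954

37954


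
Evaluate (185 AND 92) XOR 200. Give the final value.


Step 1: 185 & 92 = 24
Step 2: 24 ^ 200 = 208

208


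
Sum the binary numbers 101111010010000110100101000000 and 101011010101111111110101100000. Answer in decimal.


101111010010000110100101000000 + 101011010101111111110101100000 = 1011010101000000110011010100000 = 1520461472

1520461472


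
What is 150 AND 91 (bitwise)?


0b10010110 & 0b1011011 = 0b10010 = 18

18


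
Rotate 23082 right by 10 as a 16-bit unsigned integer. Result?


Rotate 0b101101000101010 right by 10 (16-bit) = 0b1000101010010110 = 35478

35478


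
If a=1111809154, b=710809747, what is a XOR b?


1111809154 ^ 710809747 = 1746584593

1746584593


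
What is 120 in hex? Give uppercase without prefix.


120 = 78 hex

78


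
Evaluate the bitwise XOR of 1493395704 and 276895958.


0b1011001000000110110100011111000 ^ 0b10000100000010001100011010110 = 0b1001001100000100111000000101110 = 1233285166

1233285166


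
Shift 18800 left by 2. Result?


0b100100101110000 << 2 = 0b10010010111000000 = 75200

75200


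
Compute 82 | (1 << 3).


82 | (1 << 3) = 82 | 8 = 90

90


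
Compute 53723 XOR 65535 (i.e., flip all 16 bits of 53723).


53723 ^ 65535 = 11812

11812


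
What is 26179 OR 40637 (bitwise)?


0b110011001000011 | 0b1001111010111101 = 0b1111111011111111 = 65279

65279


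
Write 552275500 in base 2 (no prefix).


552275500 = 100000111010110000111000101100 in binary

100000111010110000111000101100


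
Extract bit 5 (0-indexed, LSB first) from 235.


0b11101011, position 5 = 1

1


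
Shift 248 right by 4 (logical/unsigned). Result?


0b11111000 >> 4 = 0b1111 = 15

15


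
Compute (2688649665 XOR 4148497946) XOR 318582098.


Step 1: 2688649665 ^ 4148497946 = 1459914715
Step 2: 1459914715 ^ 318582098 = 1173990025

1173990025


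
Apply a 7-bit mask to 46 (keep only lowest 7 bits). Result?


46 & 127 = 46

46


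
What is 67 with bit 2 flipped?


67 ^ (1 << 2) = 67 ^ 4 = 71

71


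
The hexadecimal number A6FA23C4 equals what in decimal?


A6FA23C4 hex = 2801411012 decimal

2801411012


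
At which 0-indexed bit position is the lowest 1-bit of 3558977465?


0b11010100001000011010111110111001. Lowest set bit at position 0

0


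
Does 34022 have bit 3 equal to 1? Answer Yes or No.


0b1000010011100110, bit 3 = 0. No

No


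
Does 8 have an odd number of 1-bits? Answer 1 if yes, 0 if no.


0b1000 has 1 ones => parity 1

1


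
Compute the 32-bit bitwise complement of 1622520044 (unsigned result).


~0b1100000101101011011000011101100 = 0b10011111010010100100111100010011 = 2672447251 (32-bit unsigned)

2672447251


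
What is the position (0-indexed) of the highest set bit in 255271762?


0b1111001101110010001101010010. Highest set bit at position 27

27


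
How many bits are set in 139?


0b10001011 has 4 set bits

4


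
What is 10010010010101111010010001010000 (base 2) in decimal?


10010010010101111010010001010000 in decimal = 2455217232

2455217232


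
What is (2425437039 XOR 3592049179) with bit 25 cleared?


Step 1: 2425437039 ^ 3592049179 = 1183541620
Step 2: 1183541620 & ~(1 << 25) = 1149987188

1149987188


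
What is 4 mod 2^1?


4 & 1 = 0

0


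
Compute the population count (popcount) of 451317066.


0b11010111001101000110101001010 has 15 set bits

15


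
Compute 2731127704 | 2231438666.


0b10100010110010011011001110011000 | 0b10000101000000010000110101001010 = 0b10100111110010011011111111011010 = 2815016922

2815016922


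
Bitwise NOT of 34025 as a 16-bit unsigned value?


~0b1000010011101001 = 0b111101100010110 = 31510 (16-bit unsigned)

31510


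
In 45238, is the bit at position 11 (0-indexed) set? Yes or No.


0b1011000010110110, bit 11 = 0. No

No


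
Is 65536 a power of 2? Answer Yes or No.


0b10000000000000000. Only one bit set => Yes

Yes


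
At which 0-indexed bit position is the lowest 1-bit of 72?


0b1001000. Lowest set bit at position 3

3


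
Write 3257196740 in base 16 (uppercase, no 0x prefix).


3257196740 = C224E0C4 hex

C224E0C4


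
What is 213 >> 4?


0b11010101 >> 4 = 0b1101 = 13

13


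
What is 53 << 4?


0b110101 << 4 = 0b1101010000 = 848

848


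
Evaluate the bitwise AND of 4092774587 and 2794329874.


0b11110011111100101100100010111011 & 0b10100110100011100001011100010010 = 0b10100010100000100000000000010010 = 2726428690

2726428690


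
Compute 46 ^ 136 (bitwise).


0b101110 ^ 0b10001000 = 0b10100110 = 166

166


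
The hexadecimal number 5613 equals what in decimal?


5613 hex = 22035 decimal

22035


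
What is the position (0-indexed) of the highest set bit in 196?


0b11000100. Highest set bit at position 7

7


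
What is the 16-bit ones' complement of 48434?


48434 ^ 65535 = 17101

17101


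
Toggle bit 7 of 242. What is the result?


242 ^ (1 << 7) = 242 ^ 128 = 114

114


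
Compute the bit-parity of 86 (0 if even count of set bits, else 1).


0b1010110 has 4 ones => parity 0

0


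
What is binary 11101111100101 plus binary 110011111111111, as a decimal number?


11101111100101 + 110011111111111 = 1010001111100100 = 41956

41956


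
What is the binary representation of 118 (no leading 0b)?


118 = 1110110 in binary

1110110


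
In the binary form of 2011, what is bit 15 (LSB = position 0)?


0b11111011011, position 15 = 0

0


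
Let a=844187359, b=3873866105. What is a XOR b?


844187359 ^ 3873866105 = 3568813990

3568813990


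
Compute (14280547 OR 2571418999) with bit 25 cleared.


Step 1: 14280547 | 2571418999 = 2581462903
Step 2: 2581462903 & ~(1 << 25) = 2581462903

2581462903


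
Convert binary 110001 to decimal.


110001 in decimal = 49

49


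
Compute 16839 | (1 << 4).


16839 | (1 << 4) = 16839 | 16 = 16855

16855


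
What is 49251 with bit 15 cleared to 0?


49251 & ~(1 << 15) = 16483

16483


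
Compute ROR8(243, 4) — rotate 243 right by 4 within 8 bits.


Rotate 0b11110011 right by 4 (8-bit) = 0b111111 = 63

63


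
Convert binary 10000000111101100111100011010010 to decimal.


10000000111101100111100011010010 in decimal = 2163636434

2163636434


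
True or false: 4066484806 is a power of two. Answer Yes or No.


0b11110010011000011010001001000110. Multiple bits set => No

No


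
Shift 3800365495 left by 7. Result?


0b11100010100001001111100110110111 << 7 = 0b111000101000010011111001101101110000000 = 486446783360

486446783360


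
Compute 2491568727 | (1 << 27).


2491568727 | (1 << 27) = 2491568727 | 134217728 = 2625786455

2625786455


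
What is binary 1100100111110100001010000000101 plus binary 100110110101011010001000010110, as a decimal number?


1100100111110100001010000000101 + 100110110101011010001000010110 = 10001011110011111011011000011011 = 2345645595

2345645595


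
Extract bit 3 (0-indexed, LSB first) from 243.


0b11110011, position 3 = 0

0


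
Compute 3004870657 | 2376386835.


0b10110011000110101011000000000001 | 0b10001101101001001100100100010011 = 0b10111111101111101111100100010011 = 3216963859

3216963859


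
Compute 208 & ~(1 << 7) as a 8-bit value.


208 & ~(1 << 7) = 80

80


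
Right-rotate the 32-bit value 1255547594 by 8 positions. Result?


Rotate 0b1001010110101100010001011001010 right by 8 (32-bit) = 0b11001010010010101101011000100010 = 3393902114

3393902114


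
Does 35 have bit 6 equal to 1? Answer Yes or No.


0b100011, bit 6 = 0. No

No


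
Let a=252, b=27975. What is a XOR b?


252 ^ 27975 = 28091

28091


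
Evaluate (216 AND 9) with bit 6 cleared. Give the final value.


Step 1: 216 & 9 = 8
Step 2: 8 & ~(1 << 6) = 8

8


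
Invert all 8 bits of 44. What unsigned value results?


44 ^ 255 = 211

211


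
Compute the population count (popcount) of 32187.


0b111110110111011 has 12 set bits

12


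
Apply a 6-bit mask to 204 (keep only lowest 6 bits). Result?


204 & 63 = 12

12


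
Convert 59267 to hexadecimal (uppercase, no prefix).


59267 = E783 hex

E783


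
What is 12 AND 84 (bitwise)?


0b1100 & 0b1010100 = 0b100 = 4

4


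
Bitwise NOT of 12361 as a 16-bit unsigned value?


~0b11000001001001 = 0b1100111110110110 = 53174 (16-bit unsigned)

53174


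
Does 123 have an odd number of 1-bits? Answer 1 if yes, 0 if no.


0b1111011 has 6 ones => parity 0

0


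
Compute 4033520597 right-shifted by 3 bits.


0b11110000011010101010001111010101 >> 3 = 0b11110000011010101010001111010 = 504190074

504190074


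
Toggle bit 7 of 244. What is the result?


244 ^ (1 << 7) = 244 ^ 128 = 116

116


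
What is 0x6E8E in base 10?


6E8E hex = 28302 decimal

28302


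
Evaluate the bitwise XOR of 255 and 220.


0b11111111 ^ 0b11011100 = 0b100011 = 35

35


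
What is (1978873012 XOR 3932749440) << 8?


Step 1: 1978873012 ^ 3932749440 = 2677787188
Step 2: 2677787188 << 8 = 685513520128

685513520128


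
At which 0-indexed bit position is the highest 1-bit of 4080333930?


0b11110011001101001111010001101010. Highest set bit at position 31

31


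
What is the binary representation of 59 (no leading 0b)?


59 = 111011 in binary

111011


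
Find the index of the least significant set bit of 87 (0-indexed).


0b1010111. Lowest set bit at position 0

0


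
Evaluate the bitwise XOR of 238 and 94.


0b11101110 ^ 0b1011110 = 0b10110000 = 176

176


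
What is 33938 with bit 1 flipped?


33938 ^ (1 << 1) = 33938 ^ 2 = 33936

33936


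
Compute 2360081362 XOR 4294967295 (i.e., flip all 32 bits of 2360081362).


2360081362 ^ 4294967295 = 1934885933

1934885933


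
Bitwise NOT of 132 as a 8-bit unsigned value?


~0b10000100 = 0b1111011 = 123 (8-bit unsigned)

123


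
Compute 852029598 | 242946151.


0b110010110010001111000010011110 | 0b1110011110110001000001100111 = 0b111110111110111111000011111111 = 1056698623

1056698623


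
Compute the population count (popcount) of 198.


0b11000110 has 4 set bits

4


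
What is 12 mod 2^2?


12 & 3 = 0

0


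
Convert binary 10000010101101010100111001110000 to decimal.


10000010101101010100111001110000 in decimal = 2192920176

2192920176


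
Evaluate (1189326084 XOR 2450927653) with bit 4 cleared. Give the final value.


Step 1: 1189326084 ^ 2450927653 = 3572866337
Step 2: 3572866337 & ~(1 << 4) = 3572866337

3572866337


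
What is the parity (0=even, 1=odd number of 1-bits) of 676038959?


0b101000010010111000100100101111 has 14 ones => parity 0

0


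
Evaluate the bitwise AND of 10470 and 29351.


0b10100011100110 & 0b111001010100111 = 0b10000010100110 = 8358

8358


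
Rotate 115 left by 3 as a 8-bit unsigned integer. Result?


Rotate 0b1110011 left by 3 (8-bit) = 0b10011011 = 155

155


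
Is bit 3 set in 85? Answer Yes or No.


0b1010101, bit 3 = 0. No

No


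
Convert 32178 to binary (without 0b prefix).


32178 = 111110110110010 in binary

111110110110010


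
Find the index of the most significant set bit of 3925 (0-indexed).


0b111101010101. Highest set bit at position 11

11


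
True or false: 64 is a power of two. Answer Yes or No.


0b1000000. Only one bit set => Yes

Yes


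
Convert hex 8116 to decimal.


8116 hex = 33046 decimal

33046


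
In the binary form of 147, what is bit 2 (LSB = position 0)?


0b10010011, position 2 = 0

0


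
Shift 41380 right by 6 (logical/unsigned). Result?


0b1010000110100100 >> 6 = 0b1010000110 = 646

646


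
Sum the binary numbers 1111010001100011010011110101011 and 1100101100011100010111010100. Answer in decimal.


1111010001100011010011110101011 + 1100101100011100010111010100 = 10000110111000110110110101111111 = 2263051647

2263051647


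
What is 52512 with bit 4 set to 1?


52512 | (1 << 4) = 52512 | 16 = 52528

52528


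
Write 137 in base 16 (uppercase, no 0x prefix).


137 = 89 hex

89


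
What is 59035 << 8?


0b1110011010011011 << 8 = 0b111001101001101100000000 = 15112960

15112960


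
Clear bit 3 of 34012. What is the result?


34012 & ~(1 << 3) = 34004

34004


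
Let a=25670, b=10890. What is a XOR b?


25670 ^ 10890 = 20172

20172


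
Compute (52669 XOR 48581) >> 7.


Step 1: 52669 ^ 48581 = 28792
Step 2: 28792 >> 7 = 224

224


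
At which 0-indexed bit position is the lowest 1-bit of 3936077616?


0b11101010100110111100011100110000. Lowest set bit at position 4

4


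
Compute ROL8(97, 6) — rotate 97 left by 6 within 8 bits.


Rotate 0b1100001 left by 6 (8-bit) = 0b1011000 = 88

88


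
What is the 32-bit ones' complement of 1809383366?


1809383366 ^ 4294967295 = 2485583929

2485583929


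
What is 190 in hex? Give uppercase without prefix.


190 = BE hex

BE


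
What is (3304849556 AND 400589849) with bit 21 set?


Step 1: 3304849556 & 400589849 = 81788944
Step 2: 81788944 | (1 << 21) = 81788944 | 2097152 = 81788944

81788944


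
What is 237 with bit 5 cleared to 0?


237 & ~(1 << 5) = 205

205


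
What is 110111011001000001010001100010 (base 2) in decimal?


110111011001000001010001100010 in decimal = 929305698

929305698


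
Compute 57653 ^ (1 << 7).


57653 ^ (1 << 7) = 57653 ^ 128 = 57781

57781


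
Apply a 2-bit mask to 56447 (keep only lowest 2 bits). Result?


56447 & 3 = 3

3


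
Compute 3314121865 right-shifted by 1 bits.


0b11000101100010010111110010001001 >> 1 = 0b1100010110001001011111001000100 = 1657060932

1657060932


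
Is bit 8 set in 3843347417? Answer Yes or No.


0b11100101000101001101001111011001, bit 8 = 1. Yes

Yes


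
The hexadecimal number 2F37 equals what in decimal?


2F37 hex = 12087 decimal

12087


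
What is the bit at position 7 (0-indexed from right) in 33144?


0b1000000101111000, position 7 = 0

0


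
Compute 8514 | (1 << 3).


8514 | (1 << 3) = 8514 | 8 = 8522

8522


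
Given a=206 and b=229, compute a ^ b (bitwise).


206 ^ 229 = 43

43


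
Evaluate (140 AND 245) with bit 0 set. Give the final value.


Step 1: 140 & 245 = 132
Step 2: 132 | (1 << 0) = 132 | 1 = 133

133


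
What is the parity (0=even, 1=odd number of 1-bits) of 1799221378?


0b1101011001111011111000010000010 has 16 ones => parity 0

0


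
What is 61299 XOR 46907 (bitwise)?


0b1110111101110011 ^ 0b1011011100111011 = 0b101100001001000 = 22600

22600


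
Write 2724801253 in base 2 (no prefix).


2724801253 = 10100010011010010010101011100101 in binary

10100010011010010010101011100101


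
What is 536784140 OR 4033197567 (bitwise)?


0b11111111111101010110100001100 | 0b11110000011001011011010111111111 = 0b11111111111111111011110111111111 = 4294950399

4294950399


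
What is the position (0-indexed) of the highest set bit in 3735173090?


0b11011110101000100011011111100010. Highest set bit at position 31

31


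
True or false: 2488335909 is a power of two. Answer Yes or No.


0b10010100010100001111111000100101. Multiple bits set => No

No


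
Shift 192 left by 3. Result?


0b11000000 << 3 = 0b11000000000 = 1536

1536


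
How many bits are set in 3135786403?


0b10111010111010000100110110100011 has 17 set bits

17


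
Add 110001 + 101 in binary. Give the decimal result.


110001 + 101 = 110110 = 54

54


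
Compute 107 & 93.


0b1101011 & 0b1011101 = 0b1001001 = 73

73


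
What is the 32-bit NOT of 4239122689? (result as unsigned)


~0b11111100101010111110000100000001 = 0b11010101000001111011111110 = 55844606 (32-bit unsigned)

55844606


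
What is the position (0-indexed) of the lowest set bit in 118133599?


0b111000010101001001101011111. Lowest set bit at position 0

0


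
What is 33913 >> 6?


0b1000010001111001 >> 6 = 0b1000010001 = 529

529


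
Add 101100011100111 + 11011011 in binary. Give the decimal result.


101100011100111 + 11011011 = 101100111000010 = 22978

22978


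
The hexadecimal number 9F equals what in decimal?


9F hex = 159 decimal

159


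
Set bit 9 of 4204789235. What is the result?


4204789235 | (1 << 9) = 4204789235 | 512 = 4204789747

4204789747


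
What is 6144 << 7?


0b1100000000000 << 7 = 0b11000000000000000000 = 786432

786432


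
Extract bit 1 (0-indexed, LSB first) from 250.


0b11111010, position 1 = 1

1


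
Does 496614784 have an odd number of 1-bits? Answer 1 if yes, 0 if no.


0b11101100110011011110110000000 has 15 ones => parity 1

1


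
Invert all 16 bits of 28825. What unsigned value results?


28825 ^ 65535 = 36710

36710


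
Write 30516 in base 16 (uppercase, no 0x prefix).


30516 = 7734 hex

7734


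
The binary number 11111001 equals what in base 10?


11111001 in decimal = 249

249


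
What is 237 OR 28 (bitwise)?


0b11101101 | 0b11100 = 0b11111101 = 253

253


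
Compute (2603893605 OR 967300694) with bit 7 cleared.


Step 1: 2603893605 | 967300694 = 3149387639
Step 2: 3149387639 & ~(1 << 7) = 3149387639

3149387639


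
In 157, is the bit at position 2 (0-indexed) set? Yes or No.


0b10011101, bit 2 = 1. Yes

Yes


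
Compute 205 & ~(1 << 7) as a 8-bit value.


205 & ~(1 << 7) = 77

77


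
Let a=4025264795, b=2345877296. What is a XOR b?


4025264795 ^ 2345877296 = 1681888683

1681888683


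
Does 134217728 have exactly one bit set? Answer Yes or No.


0b1000000000000000000000000000. Only one bit set => Yes

Yes


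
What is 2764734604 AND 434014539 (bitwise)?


0b10100100110010101000000010001100 & 0b11001110111101000100101001011 = 0b110010101000000000001000 = 13271048

13271048


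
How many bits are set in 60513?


0b1110110001100001 has 8 set bits

8


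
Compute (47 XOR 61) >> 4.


Step 1: 47 ^ 61 = 18
Step 2: 18 >> 4 = 1

1


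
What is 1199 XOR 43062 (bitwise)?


0b10010101111 ^ 0b1010100000110110 = 0b1010110010011001 = 44185

44185


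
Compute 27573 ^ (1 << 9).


27573 ^ (1 << 9) = 27573 ^ 512 = 27061

27061


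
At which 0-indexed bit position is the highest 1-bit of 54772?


0b1101010111110100. Highest set bit at position 15

15


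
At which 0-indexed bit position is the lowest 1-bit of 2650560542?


0b10011101111111000101100000011110. Lowest set bit at position 1

1


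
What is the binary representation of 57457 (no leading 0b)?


57457 = 1110000001110001 in binary

1110000001110001


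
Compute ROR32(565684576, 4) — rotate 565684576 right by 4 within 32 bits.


Rotate 0b100001101101111010100101100000 right by 4 (32-bit) = 0b10000110110111101010010110 = 35355286

35355286


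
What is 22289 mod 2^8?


22289 & 255 = 17

17


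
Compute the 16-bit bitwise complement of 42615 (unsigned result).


~0b1010011001110111 = 0b101100110001000 = 22920 (16-bit unsigned)

22920


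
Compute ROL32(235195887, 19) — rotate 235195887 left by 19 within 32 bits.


Rotate 0b1110000001001100110111101111 left by 19 (32-bit) = 0b1101111011110000111000000100110 = 1870164006

1870164006


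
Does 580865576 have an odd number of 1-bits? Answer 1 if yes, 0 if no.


0b100010100111110100111000101000 has 14 ones => parity 0

0


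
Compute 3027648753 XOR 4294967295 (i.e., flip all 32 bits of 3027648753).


3027648753 ^ 4294967295 = 1267318542

1267318542


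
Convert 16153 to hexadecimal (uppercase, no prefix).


16153 = 3F19 hex

3F19


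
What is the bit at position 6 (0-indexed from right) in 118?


0b1110110, position 6 = 1

1


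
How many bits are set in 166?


0b10100110 has 4 set bits

4


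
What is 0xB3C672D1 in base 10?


B3C672D1 hex = 3016127185 decimal

3016127185


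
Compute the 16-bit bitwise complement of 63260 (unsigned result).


~0b1111011100011100 = 0b100011100011 = 2275 (16-bit unsigned)

2275


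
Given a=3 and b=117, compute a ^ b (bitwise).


3 ^ 117 = 118

118


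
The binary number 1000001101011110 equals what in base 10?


1000001101011110 in decimal = 33630

33630


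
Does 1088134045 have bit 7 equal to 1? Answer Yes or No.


0b1000000110110111001101110011101, bit 7 = 1. Yes

Yes


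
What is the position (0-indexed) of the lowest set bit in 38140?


0b1001010011111100. Lowest set bit at position 2

2


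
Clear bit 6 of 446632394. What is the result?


446632394 & ~(1 << 6) = 446632330

446632330


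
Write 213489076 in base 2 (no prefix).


213489076 = 1100101110011001010110110100 in binary

1100101110011001010110110100


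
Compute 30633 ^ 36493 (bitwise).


0b111011110101001 ^ 0b1000111010001101 = 0b1111100100100100 = 63780

63780


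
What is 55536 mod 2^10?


55536 & 1023 = 240

240


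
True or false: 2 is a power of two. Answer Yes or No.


0b10. Only one bit set => Yes

Yes


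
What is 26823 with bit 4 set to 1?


26823 | (1 << 4) = 26823 | 16 = 26839

26839


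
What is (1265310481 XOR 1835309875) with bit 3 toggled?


Step 1: 1265310481 ^ 1835309875 = 638550050
Step 2: 638550050 ^ (1 << 3) = 638550050 ^ 8 = 638550058

638550058


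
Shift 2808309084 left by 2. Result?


0b10100111011000110110010101011100 << 2 = 0b1010011101100011011001010101110000 = 11233236336

11233236336


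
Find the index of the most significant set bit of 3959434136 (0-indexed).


0b11101100000000000010101110011000. Highest set bit at position 31

31


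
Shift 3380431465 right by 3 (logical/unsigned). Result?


0b11001001011111010100101001101001 >> 3 = 0b11001001011111010100101001101 = 422553933

422553933


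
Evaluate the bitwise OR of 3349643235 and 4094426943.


0b11000111101001110111111111100011 | 0b11110100000010111111111100111111 = 0b11110111101011111111111111111111 = 4155506687

4155506687


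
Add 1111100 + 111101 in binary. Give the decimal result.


1111100 + 111101 = 10111001 = 185

185


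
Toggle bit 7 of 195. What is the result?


195 ^ (1 << 7) = 195 ^ 128 = 67

67


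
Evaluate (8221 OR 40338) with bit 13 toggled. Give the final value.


Step 1: 8221 | 40338 = 48543
Step 2: 48543 ^ (1 << 13) = 48543 ^ 8192 = 40351

40351


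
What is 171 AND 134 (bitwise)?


0b10101011 & 0b10000110 = 0b10000010 = 130

130


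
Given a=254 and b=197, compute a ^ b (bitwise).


254 ^ 197 = 59

59


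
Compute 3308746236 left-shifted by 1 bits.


0b11000101001101110111010111111100 << 1 = 0b110001010011011101110101111111000 = 6617492472

6617492472


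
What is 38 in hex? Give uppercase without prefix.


38 = 26 hex

26


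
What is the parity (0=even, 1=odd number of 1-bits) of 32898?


0b1000000010000010 has 3 ones => parity 1

1


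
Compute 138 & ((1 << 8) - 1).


138 & 255 = 138

138


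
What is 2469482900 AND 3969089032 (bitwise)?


0b10010011001100010101000110010100 & 0b11101100100100110111111000001000 = 0b10000000000100010101000000000000 = 2148618240

2148618240


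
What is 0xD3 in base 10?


D3 hex = 211 decimal

211


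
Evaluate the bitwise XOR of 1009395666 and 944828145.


0b111100001010100010011111010010 ^ 0b111000010100001110111011110001 = 0b100011110101100100100100011 = 75155747

75155747


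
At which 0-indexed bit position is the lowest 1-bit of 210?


0b11010010. Lowest set bit at position 1

1


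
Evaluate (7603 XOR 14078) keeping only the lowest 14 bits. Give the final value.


Step 1: 7603 ^ 14078 = 11085
Step 2: 11085 & 16383 = 11085

11085


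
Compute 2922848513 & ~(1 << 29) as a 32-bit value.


2922848513 & ~(1 << 29) = 2385977601

2385977601


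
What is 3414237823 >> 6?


0b11001011100000010010001001111111 >> 6 = 0b11001011100000010010001001 = 53347465

53347465


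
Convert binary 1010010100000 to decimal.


1010010100000 in decimal = 5280

5280


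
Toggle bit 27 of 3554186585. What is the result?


3554186585 ^ (1 << 27) = 3554186585 ^ 134217728 = 3688404313

3688404313


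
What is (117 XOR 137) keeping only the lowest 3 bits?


Step 1: 117 ^ 137 = 252
Step 2: 252 & 7 = 4

4


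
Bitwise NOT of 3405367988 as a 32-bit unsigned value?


~0b11001010111110011100101010110100 = 0b110101000001100011010101001011 = 889599307 (32-bit unsigned)

889599307


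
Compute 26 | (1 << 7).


26 | (1 << 7) = 26 | 128 = 154

154


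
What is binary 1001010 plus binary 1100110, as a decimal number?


1001010 + 1100110 = 10110000 = 176

176


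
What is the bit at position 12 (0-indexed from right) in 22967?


0b101100110110111, position 12 = 1

1


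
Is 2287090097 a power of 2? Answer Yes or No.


0b10001000010100100011100110110001. Multiple bits set => No

No


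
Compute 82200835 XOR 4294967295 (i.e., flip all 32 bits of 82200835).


82200835 ^ 4294967295 = 4212766460

4212766460


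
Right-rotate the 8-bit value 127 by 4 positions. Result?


Rotate 0b1111111 right by 4 (8-bit) = 0b11110111 = 247

247


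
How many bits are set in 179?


0b10110011 has 5 set bits

5


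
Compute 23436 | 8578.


0b101101110001100 | 0b10000110000010 = 0b111101110001110 = 31630

31630


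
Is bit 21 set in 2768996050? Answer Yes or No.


0b10100101000010111000011011010010, bit 21 = 0. No

No


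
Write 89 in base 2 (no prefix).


89 = 1011001 in binary

1011001


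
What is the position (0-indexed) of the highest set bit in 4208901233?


0b11111010110111101011110001110001. Highest set bit at position 31

31


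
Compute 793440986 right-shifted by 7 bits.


0b101111010010101111001011011010 >> 7 = 0b10111101001010111100101 = 6198757

6198757


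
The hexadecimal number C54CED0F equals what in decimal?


C54CED0F hex = 3310152975 decimal

3310152975


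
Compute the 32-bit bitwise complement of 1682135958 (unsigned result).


~0b1100100010000110101101110010110 = 0b10011011101111001010010001101001 = 2612831337 (32-bit unsigned)

2612831337


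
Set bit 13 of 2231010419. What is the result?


2231010419 | (1 << 13) = 2231010419 | 8192 = 2231018611

2231018611


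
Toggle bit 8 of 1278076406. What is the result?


1278076406 ^ (1 << 8) = 1278076406 ^ 256 = 1278076150

1278076150


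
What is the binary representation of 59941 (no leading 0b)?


59941 = 1110101000100101 in binary

1110101000100101


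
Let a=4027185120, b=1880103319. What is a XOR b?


4027185120 ^ 1880103319 = 2149183095

2149183095


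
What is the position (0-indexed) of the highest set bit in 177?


0b10110001. Highest set bit at position 7

7


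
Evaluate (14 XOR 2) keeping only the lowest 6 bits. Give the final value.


Step 1: 14 ^ 2 = 12
Step 2: 12 & 63 = 12

12


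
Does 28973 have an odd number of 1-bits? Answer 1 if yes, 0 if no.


0b111000100101101 has 8 ones => parity 0

0


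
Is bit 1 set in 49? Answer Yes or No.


0b110001, bit 1 = 0. No

No


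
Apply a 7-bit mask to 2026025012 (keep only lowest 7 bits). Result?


2026025012 & 127 = 52

52


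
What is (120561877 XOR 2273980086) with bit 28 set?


Step 1: 120561877 ^ 2273980086 = 2158333539
Step 2: 2158333539 | (1 << 28) = 2158333539 | 268435456 = 2426768995

2426768995


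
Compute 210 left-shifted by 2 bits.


0b11010010 << 2 = 0b1101001000 = 840

840


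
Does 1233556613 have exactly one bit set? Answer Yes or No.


0b1001001100001101001010010000101. Multiple bits set => No

No


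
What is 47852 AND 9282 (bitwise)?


0b1011101011101100 & 0b10010001000010 = 0b10000001000000 = 8256

8256


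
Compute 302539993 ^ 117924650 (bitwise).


0b10010000010000110010011011001 ^ 0b111000001110110001100101010 = 0b10101000011110000011111110011 = 353306611

353306611


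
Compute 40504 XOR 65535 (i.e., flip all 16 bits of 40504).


40504 ^ 65535 = 25031

25031


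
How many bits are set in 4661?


0b1001000110101 has 6 set bits

6


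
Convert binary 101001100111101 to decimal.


101001100111101 in decimal = 21309

21309


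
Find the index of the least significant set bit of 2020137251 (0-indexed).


0b1111000011010001101100100100011. Lowest set bit at position 0

0


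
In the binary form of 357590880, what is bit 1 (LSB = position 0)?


0b10101010100000110011101100000, position 1 = 0

0


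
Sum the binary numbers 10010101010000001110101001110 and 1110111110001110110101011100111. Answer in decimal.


10010101010000001110101001110 + 1110111110001110110101011100111 = 10001010011011111000100000110101 = 2322565173

2322565173


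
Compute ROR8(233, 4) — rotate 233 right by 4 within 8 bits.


Rotate 0b11101001 right by 4 (8-bit) = 0b10011110 = 158

158


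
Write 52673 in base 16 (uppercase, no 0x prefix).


52673 = CDC1 hex

CDC1


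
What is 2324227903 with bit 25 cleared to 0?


2324227903 & ~(1 << 25) = 2290673471

2290673471


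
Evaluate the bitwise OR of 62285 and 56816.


0b1111001101001101 | 0b1101110111110000 = 0b1111111111111101 = 65533

65533


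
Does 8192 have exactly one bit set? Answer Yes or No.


0b10000000000000. Only one bit set => Yes

Yes


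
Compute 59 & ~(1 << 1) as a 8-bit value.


59 & ~(1 << 1) = 57

57


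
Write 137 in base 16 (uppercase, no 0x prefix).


137 = 89 hex

89


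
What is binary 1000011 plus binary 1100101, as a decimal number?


1000011 + 1100101 = 10101000 = 168

168


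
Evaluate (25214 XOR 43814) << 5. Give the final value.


Step 1: 25214 ^ 43814 = 51544
Step 2: 51544 << 5 = 1649408

1649408


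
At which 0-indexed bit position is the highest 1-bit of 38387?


0b1001010111110011. Highest set bit at position 15

15


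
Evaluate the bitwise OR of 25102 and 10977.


0b110001000001110 | 0b10101011100001 = 0b110101011101111 = 27375

27375


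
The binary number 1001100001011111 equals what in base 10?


1001100001011111 in decimal = 39007

39007


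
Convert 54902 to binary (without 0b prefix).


54902 = 1101011001110110 in binary

1101011001110110


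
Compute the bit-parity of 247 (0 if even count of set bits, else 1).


0b11110111 has 7 ones => parity 1

1


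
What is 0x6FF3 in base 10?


6FF3 hex = 28659 decimal

28659


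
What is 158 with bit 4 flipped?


158 ^ (1 << 4) = 158 ^ 16 = 142

142


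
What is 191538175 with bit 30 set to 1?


191538175 | (1 << 30) = 191538175 | 1073741824 = 1265279999

1265279999


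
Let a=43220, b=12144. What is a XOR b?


43220 ^ 12144 = 34724

34724


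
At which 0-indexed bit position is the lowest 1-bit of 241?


0b11110001. Lowest set bit at position 0

0


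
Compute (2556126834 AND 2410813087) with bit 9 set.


Step 1: 2556126834 & 2410813087 = 2282882578
Step 2: 2282882578 | (1 << 9) = 2282882578 | 512 = 2282882578

2282882578


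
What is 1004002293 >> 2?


0b111011110101111101101111110101 >> 2 = 0b1110111101011111011011111101 = 251000573

251000573


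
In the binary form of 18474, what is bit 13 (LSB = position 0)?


0b100100000101010, position 13 = 0

0


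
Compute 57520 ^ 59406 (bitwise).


0b1110000010110000 ^ 0b1110100000001110 = 0b100010111110 = 2238

2238


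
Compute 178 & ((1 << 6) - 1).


178 & 63 = 50

50


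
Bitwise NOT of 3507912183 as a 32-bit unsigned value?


~0b11010001000101100111110111110111 = 0b101110111010011000001000001000 = 787055112 (32-bit unsigned)

787055112


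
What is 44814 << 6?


0b1010111100001110 << 6 = 0b1010111100001110000000 = 2868096

2868096


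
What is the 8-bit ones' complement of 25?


25 ^ 255 = 230

230


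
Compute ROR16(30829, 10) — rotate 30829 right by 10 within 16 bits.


Rotate 0b111100001101101 right by 10 (16-bit) = 0b1101101011110 = 7006

7006


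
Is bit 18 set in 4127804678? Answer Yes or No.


0b11110110000010010100110100000110, bit 18 = 0. No

No


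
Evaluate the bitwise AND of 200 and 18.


0b11001000 & 0b10010 = 0b0 = 0

0


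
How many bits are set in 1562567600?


0b1011101001000101110001110110000 has 15 set bits

15


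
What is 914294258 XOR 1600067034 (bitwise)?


0b110110011111110000010111110010 ^ 0b1011111010111110001010111011010 = 0b1101001001000000001000000101000 = 1763708968

1763708968


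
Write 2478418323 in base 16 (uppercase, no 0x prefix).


2478418323 = 93B9A993 hex

93B9A993


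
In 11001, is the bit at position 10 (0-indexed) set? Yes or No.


0b10101011111001, bit 10 = 0. No

No


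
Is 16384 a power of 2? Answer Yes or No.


0b100000000000000. Only one bit set => Yes

Yes


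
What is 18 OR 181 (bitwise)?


0b10010 | 0b10110101 = 0b10110111 = 183

183


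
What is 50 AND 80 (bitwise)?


0b110010 & 0b1010000 = 0b10000 = 16

16


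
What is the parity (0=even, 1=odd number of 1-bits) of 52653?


0b1100110110101101 has 10 ones => parity 0

0


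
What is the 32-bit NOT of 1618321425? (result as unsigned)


~0b1100000011101011010000000010001 = 0b10011111100010100101111111101110 = 2676645870 (32-bit unsigned)

2676645870


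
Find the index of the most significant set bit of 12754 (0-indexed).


0b11000111010010. Highest set bit at position 13

13


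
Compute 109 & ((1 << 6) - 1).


109 & 63 = 45

45


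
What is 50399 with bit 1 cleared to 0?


50399 & ~(1 << 1) = 50397

50397


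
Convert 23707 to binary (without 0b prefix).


23707 = 101110010011011 in binary

101110010011011


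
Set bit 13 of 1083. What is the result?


1083 | (1 << 13) = 1083 | 8192 = 9275

9275


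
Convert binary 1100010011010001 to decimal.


1100010011010001 in decimal = 50385

50385


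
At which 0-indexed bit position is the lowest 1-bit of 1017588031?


0b111100101001110010100100111111. Lowest set bit at position 0

0


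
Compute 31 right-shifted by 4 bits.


0b11111 >> 4 = 0b1 = 1

1


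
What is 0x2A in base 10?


2A hex = 42 decimal

42


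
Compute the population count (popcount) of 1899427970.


0b1110001001101101111100010000010 has 15 set bits

15


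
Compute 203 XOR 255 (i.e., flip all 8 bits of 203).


203 ^ 255 = 52

52


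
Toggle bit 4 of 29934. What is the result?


29934 ^ (1 << 4) = 29934 ^ 16 = 29950

29950


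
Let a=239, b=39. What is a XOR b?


239 ^ 39 = 200

200


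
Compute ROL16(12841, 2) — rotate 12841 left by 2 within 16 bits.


Rotate 0b11001000101001 left by 2 (16-bit) = 0b1100100010100100 = 51364

51364


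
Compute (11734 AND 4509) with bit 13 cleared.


Step 1: 11734 & 4509 = 404
Step 2: 404 & ~(1 << 13) = 404

404


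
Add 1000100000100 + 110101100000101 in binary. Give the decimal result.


1000100000100 + 110101100000101 = 111110000001001 = 31753

31753


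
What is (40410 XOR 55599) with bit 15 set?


Step 1: 40410 ^ 55599 = 17653
Step 2: 17653 | (1 << 15) = 17653 | 32768 = 50421

50421


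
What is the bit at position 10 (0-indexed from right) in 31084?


0b111100101101100, position 10 = 0

0


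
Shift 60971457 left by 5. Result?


0b11101000100101100111000001 << 5 = 0b1110100010010110011100000100000 = 1951086624

1951086624


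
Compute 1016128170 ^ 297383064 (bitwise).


0b111100100100001110001010101010 ^ 0b10001101110011011010010011000 = 0b101101001010010101011000110010 = 757683762

757683762


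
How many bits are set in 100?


0b1100100 has 3 set bits

3


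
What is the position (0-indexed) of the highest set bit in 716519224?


0b101010101101010011011100111000. Highest set bit at position 29

29


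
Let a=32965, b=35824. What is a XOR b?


32965 ^ 35824 = 2869

2869
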